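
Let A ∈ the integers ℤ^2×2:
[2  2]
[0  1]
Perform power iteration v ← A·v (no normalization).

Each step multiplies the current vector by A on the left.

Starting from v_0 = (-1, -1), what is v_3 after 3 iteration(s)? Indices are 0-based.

v_3 = (-22, -1)

v_0 = (-1, -1).
v_1 = A·v_0 = (-4, -1).
v_2 = A·v_1 = (-10, -1).
v_3 = A·v_2 = (-22, -1).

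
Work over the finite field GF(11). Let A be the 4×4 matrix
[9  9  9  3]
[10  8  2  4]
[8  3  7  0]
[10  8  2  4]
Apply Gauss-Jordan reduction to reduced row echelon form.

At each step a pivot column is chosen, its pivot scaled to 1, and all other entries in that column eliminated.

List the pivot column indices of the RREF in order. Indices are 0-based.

pivot columns: 0, 1, 2

[1] R0 /= 9  ⇒  (1, 1, 1, 4)
     R1 -= 10·R0  ⇒  (0, 9, 3, 8)
     R2 -= 8·R0  ⇒  (0, 6, 10, 1)
     R3 -= 10·R0  ⇒  (0, 9, 3, 8)
[2] R1 /= 9  ⇒  (0, 1, 4, 7)
     R0 -= 1·R1  ⇒  (1, 0, 8, 8)
     R2 -= 6·R1  ⇒  (0, 0, 8, 3)
     R3 -= 9·R1  ⇒  (0, 0, 0, 0)
[3] R2 /= 8  ⇒  (0, 0, 1, 10)
     R0 -= 8·R2  ⇒  (1, 0, 0, 5)
     R1 -= 4·R2  ⇒  (0, 1, 0, 0)
column 3 empty below row 3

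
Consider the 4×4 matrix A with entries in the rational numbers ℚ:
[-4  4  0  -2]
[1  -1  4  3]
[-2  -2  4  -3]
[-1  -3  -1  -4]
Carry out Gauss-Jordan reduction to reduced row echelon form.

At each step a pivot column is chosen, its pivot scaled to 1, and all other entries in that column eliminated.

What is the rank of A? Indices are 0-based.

rank = 4

pivot(0,0)=-4: scale R0 → (1, -1, 0, 1/2)
  clear (1,0): R1 −= (1)R0 → (0, 0, 4, 5/2)
  clear (2,0): R2 −= (-2)R0 → (0, -4, 4, -2)
  clear (3,0): R3 −= (-1)R0 → (0, -4, -1, -7/2)
pivot(1,1): swap R1↔R2
pivot(1,1)=-4: scale R1 → (0, 1, -1, 1/2)
  clear (0,1): R0 −= (-1)R1 → (1, 0, -1, 1)
  clear (3,1): R3 −= (-4)R1 → (0, 0, -5, -3/2)
pivot(2,2)=4: scale R2 → (0, 0, 1, 5/8)
  clear (0,2): R0 −= (-1)R2 → (1, 0, 0, 13/8)
  clear (1,2): R1 −= (-1)R2 → (0, 1, 0, 9/8)
  clear (3,2): R3 −= (-5)R2 → (0, 0, 0, 13/8)
pivot(3,3)=13/8: scale R3 → (0, 0, 0, 1)
  clear (0,3): R0 −= (13/8)R3 → (1, 0, 0, 0)
  clear (1,3): R1 −= (9/8)R3 → (0, 1, 0, 0)
  clear (2,3): R2 −= (5/8)R3 → (0, 0, 1, 0)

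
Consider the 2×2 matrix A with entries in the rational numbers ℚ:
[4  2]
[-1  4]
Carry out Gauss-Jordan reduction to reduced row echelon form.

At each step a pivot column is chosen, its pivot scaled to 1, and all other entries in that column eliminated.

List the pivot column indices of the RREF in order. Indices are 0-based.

[1] R0 /= 4  ⇒  (1, 1/2)
     R1 -= -1·R0  ⇒  (0, 9/2)
[2] R1 /= 9/2  ⇒  (0, 1)
     R0 -= 1/2·R1  ⇒  (1, 0)

pivot columns: 0, 1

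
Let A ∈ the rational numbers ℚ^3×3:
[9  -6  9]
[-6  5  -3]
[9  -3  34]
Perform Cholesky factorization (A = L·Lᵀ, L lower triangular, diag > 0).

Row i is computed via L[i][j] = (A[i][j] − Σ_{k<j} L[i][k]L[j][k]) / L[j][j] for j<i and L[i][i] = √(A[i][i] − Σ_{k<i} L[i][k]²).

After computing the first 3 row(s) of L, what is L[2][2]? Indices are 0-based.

L[2][2] = 4

Step 1: L[0][0] = √(9) = 3.
  L[1][0] = (-6) / L[0][0] = -2.
Step 2: L[1][1] = √(1) = 1.
  L[2][0] = (9) / L[0][0] = 3.
  L[2][1] = (3) / L[1][1] = 3.
Step 3: L[2][2] = √(16) = 4.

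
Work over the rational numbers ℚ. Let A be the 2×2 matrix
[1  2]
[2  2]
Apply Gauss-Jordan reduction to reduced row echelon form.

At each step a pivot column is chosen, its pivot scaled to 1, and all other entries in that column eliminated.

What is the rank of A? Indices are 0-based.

pivot(0,0)=1: scale R0 → (1, 2)
  clear (1,0): R1 −= (2)R0 → (0, -2)
pivot(1,1)=-2: scale R1 → (0, 1)
  clear (0,1): R0 −= (2)R1 → (1, 0)

rank = 2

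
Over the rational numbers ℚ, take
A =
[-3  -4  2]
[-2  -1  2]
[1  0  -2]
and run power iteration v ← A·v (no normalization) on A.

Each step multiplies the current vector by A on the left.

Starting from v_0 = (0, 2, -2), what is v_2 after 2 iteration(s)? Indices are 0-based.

v_0 = (0, 2, -2).
v_1 = A·v_0 = (-12, -6, 4).
v_2 = A·v_1 = (68, 38, -20).

v_2 = (68, 38, -20)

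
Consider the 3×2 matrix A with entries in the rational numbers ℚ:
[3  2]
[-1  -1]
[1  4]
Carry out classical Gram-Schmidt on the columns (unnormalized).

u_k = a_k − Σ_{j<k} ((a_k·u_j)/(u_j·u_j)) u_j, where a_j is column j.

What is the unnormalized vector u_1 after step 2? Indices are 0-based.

Step 1: u_0 = a_0 = (3, -1, 1).
Step 2: u_1 = a_1 − (1)·u_0 = (-1, 0, 3).

u_1 = (-1, 0, 3)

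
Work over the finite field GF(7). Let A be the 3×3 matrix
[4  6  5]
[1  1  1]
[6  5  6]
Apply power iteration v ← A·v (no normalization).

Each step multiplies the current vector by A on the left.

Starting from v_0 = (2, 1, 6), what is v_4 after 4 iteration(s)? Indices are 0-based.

v_4 = (0, 3, 1)

v_0 = (2, 1, 6).
v_1 = A·v_0 = (2, 2, 4).
v_2 = A·v_1 = (5, 1, 4).
v_3 = A·v_2 = (4, 3, 3).
v_4 = A·v_3 = (0, 3, 1).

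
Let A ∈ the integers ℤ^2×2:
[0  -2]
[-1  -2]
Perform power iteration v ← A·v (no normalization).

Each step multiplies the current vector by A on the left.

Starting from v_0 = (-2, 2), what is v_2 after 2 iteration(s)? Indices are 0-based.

v_0 = (-2, 2).
v_1 = A·v_0 = (-4, -2).
v_2 = A·v_1 = (4, 8).

v_2 = (4, 8)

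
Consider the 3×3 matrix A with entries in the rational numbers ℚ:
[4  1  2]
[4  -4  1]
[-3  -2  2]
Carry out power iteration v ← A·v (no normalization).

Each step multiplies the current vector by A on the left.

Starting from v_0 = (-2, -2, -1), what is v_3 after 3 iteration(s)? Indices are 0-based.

v_0 = (-2, -2, -1).
v_1 = A·v_0 = (-12, -1, 8).
v_2 = A·v_1 = (-33, -36, 54).
v_3 = A·v_2 = (-60, 66, 279).

v_3 = (-60, 66, 279)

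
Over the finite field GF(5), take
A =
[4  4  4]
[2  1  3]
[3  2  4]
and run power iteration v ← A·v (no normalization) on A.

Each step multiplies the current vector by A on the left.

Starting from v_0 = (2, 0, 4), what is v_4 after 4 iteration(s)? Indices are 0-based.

v_4 = (1, 3, 2)

v_0 = (2, 0, 4).
v_1 = A·v_0 = (4, 1, 2).
v_2 = A·v_1 = (3, 0, 2).
v_3 = A·v_2 = (0, 2, 2).
v_4 = A·v_3 = (1, 3, 2).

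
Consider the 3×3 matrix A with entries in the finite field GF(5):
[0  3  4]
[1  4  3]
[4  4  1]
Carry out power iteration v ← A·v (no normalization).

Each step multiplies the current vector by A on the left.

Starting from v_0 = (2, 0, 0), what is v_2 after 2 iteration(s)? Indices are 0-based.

v_2 = (3, 2, 1)

v_0 = (2, 0, 0).
v_1 = A·v_0 = (0, 2, 3).
v_2 = A·v_1 = (3, 2, 1).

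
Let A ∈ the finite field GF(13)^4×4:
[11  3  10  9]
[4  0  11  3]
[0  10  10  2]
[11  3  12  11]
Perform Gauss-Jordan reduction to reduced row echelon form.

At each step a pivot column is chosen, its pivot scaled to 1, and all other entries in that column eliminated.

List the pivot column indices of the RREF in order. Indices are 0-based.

step 1: normalize row 0 (÷11) = (1, 5, 8, 2)
  row 1: subtract 4×row0 = (0, 6, 5, 8)
  row 3: subtract 11×row0 = (0, 0, 2, 2)
step 2: normalize row 1 (÷6) = (0, 1, 3, 10)
  row 0: subtract 5×row1 = (1, 0, 6, 4)
  row 2: subtract 10×row1 = (0, 0, 6, 6)
step 3: normalize row 2 (÷6) = (0, 0, 1, 1)
  row 0: subtract 6×row2 = (1, 0, 0, 11)
  row 1: subtract 3×row2 = (0, 1, 0, 7)
  row 3: subtract 2×row2 = (0, 0, 0, 0)
skip col 3 (zero from row 3)

pivot columns: 0, 1, 2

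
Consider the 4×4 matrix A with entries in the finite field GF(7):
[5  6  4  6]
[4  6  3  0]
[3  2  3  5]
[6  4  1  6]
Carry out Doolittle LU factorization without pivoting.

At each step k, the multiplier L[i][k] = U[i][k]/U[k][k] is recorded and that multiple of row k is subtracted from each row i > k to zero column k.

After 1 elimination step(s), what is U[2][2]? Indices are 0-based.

U[2][2] = 2

[col 0] pivot 5
  R1 -= 5*R0 → (0, 4, 4, 5)  (L[1][0] := 5)
  R2 -= 2*R0 → (0, 4, 2, 0)  (L[2][0] := 2)
  R3 -= 4*R0 → (0, 1, 6, 3)  (L[3][0] := 4)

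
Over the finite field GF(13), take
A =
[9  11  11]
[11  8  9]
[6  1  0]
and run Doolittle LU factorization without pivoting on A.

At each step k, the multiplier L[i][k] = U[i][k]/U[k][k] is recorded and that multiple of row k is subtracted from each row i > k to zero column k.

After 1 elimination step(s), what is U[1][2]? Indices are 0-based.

k=0: U[0][0]=9
  eliminate (1,0): mult=7, new row 1: (0, 9, 10); set L[1][0]=7
  eliminate (2,0): mult=5, new row 2: (0, 11, 10); set L[2][0]=5

U[1][2] = 10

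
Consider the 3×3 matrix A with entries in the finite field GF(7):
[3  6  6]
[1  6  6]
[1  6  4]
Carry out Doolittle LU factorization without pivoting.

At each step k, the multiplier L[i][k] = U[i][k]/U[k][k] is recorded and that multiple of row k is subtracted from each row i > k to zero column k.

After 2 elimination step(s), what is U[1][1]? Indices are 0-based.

U[1][1] = 4

k=0: U[0][0]=3
  eliminate (1,0): mult=5, new row 1: (0, 4, 4); set L[1][0]=5
  eliminate (2,0): mult=5, new row 2: (0, 4, 2); set L[2][0]=5
k=1: U[1][1]=4
  eliminate (2,1): mult=1, new row 2: (0, 0, 5); set L[2][1]=1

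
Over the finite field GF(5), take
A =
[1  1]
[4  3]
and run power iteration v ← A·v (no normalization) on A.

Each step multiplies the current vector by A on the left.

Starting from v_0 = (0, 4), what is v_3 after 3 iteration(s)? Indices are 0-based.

v_3 = (3, 0)

v_0 = (0, 4).
v_1 = A·v_0 = (4, 2).
v_2 = A·v_1 = (1, 2).
v_3 = A·v_2 = (3, 0).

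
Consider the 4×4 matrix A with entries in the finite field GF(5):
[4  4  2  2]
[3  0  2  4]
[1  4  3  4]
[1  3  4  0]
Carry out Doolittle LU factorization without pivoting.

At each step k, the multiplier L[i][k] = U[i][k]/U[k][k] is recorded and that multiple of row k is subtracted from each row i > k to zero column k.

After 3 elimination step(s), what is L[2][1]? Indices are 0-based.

L[2][1] = 4

k=0: U[0][0]=4
  eliminate (1,0): mult=2, new row 1: (0, 2, 3, 0); set L[1][0]=2
  eliminate (2,0): mult=4, new row 2: (0, 3, 0, 1); set L[2][0]=4
  eliminate (3,0): mult=4, new row 3: (0, 2, 1, 2); set L[3][0]=4
k=1: U[1][1]=2
  eliminate (2,1): mult=4, new row 2: (0, 0, 3, 1); set L[2][1]=4
  eliminate (3,1): mult=1, new row 3: (0, 0, 3, 2); set L[3][1]=1
k=2: U[2][2]=3
  eliminate (3,2): mult=1, new row 3: (0, 0, 0, 1); set L[3][2]=1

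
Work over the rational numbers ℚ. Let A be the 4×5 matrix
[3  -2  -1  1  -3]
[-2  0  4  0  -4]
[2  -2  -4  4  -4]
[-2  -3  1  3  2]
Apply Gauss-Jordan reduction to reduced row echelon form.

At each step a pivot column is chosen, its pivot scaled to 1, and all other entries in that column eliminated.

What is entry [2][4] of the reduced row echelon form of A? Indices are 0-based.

step 1: normalize row 0 (÷3) = (1, -2/3, -1/3, 1/3, -1)
  row 1: subtract -2×row0 = (0, -4/3, 10/3, 2/3, -6)
  row 2: subtract 2×row0 = (0, -2/3, -10/3, 10/3, -2)
  row 3: subtract -2×row0 = (0, -13/3, 1/3, 11/3, 0)
step 2: normalize row 1 (÷-4/3) = (0, 1, -5/2, -1/2, 9/2)
  row 0: subtract -2/3×row1 = (1, 0, -2, 0, 2)
  row 2: subtract -2/3×row1 = (0, 0, -5, 3, 1)
  row 3: subtract -13/3×row1 = (0, 0, -21/2, 3/2, 39/2)
step 3: normalize row 2 (÷-5) = (0, 0, 1, -3/5, -1/5)
  row 0: subtract -2×row2 = (1, 0, 0, -6/5, 8/5)
  row 1: subtract -5/2×row2 = (0, 1, 0, -2, 4)
  row 3: subtract -21/2×row2 = (0, 0, 0, -24/5, 87/5)
step 4: normalize row 3 (÷-24/5) = (0, 0, 0, 1, -29/8)
  row 0: subtract -6/5×row3 = (1, 0, 0, 0, -11/4)
  row 1: subtract -2×row3 = (0, 1, 0, 0, -13/4)
  row 2: subtract -3/5×row3 = (0, 0, 1, 0, -19/8)

M[2][4] = -19/8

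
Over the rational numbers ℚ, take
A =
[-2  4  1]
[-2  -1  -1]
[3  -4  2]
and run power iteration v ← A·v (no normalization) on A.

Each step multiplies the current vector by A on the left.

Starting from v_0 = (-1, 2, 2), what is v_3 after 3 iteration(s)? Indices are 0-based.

v_3 = (48, 63, 3)

v_0 = (-1, 2, 2).
v_1 = A·v_0 = (12, -2, -7).
v_2 = A·v_1 = (-39, -15, 30).
v_3 = A·v_2 = (48, 63, 3).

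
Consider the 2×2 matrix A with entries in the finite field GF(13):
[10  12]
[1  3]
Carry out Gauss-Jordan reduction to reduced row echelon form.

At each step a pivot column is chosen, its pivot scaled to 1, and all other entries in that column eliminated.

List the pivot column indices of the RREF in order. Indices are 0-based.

step 1: normalize row 0 (÷10) = (1, 9)
  row 1: subtract 1×row0 = (0, 7)
step 2: normalize row 1 (÷7) = (0, 1)
  row 0: subtract 9×row1 = (1, 0)

pivot columns: 0, 1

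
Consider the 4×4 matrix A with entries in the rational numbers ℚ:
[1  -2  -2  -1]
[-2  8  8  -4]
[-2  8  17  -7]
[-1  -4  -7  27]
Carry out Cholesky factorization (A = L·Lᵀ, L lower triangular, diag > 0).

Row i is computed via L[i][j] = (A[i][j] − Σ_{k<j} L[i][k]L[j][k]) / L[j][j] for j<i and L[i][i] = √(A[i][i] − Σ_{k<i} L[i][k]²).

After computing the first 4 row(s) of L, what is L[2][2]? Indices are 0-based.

Step 1: L[0][0] = √(1) = 1.
  L[1][0] = (-2) / L[0][0] = -2.
Step 2: L[1][1] = √(4) = 2.
  L[2][0] = (-2) / L[0][0] = -2.
  L[2][1] = (4) / L[1][1] = 2.
Step 3: L[2][2] = √(9) = 3.
  L[3][0] = (-1) / L[0][0] = -1.
  L[3][1] = (-6) / L[1][1] = -3.
  L[3][2] = (-3) / L[2][2] = -1.
Step 4: L[3][3] = √(16) = 4.

L[2][2] = 3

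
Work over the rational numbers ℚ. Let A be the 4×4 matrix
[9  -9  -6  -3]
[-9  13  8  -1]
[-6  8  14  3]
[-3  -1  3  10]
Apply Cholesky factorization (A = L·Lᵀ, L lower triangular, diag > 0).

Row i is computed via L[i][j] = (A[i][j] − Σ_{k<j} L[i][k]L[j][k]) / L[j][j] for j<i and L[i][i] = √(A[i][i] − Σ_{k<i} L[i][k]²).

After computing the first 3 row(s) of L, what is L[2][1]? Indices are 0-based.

L[2][1] = 1

Step 1: L[0][0] = √(9) = 3.
  L[1][0] = (-9) / L[0][0] = -3.
Step 2: L[1][1] = √(4) = 2.
  L[2][0] = (-6) / L[0][0] = -2.
  L[2][1] = (2) / L[1][1] = 1.
Step 3: L[2][2] = √(9) = 3.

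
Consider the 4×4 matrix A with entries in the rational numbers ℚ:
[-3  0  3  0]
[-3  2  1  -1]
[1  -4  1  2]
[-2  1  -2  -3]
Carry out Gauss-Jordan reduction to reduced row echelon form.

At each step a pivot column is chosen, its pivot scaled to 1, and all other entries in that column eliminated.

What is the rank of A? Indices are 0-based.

pivot(0,0)=-3: scale R0 → (1, 0, -1, 0)
  clear (1,0): R1 −= (-3)R0 → (0, 2, -2, -1)
  clear (2,0): R2 −= (1)R0 → (0, -4, 2, 2)
  clear (3,0): R3 −= (-2)R0 → (0, 1, -4, -3)
pivot(1,1)=2: scale R1 → (0, 1, -1, -1/2)
  clear (2,1): R2 −= (-4)R1 → (0, 0, -2, 0)
  clear (3,1): R3 −= (1)R1 → (0, 0, -3, -5/2)
pivot(2,2)=-2: scale R2 → (0, 0, 1, 0)
  clear (0,2): R0 −= (-1)R2 → (1, 0, 0, 0)
  clear (1,2): R1 −= (-1)R2 → (0, 1, 0, -1/2)
  clear (3,2): R3 −= (-3)R2 → (0, 0, 0, -5/2)
pivot(3,3)=-5/2: scale R3 → (0, 0, 0, 1)
  clear (1,3): R1 −= (-1/2)R3 → (0, 1, 0, 0)

rank = 4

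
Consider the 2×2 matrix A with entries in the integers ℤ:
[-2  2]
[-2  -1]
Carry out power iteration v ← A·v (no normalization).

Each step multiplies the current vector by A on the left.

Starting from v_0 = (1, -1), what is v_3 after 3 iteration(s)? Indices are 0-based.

v_3 = (6, -21)

v_0 = (1, -1).
v_1 = A·v_0 = (-4, -1).
v_2 = A·v_1 = (6, 9).
v_3 = A·v_2 = (6, -21).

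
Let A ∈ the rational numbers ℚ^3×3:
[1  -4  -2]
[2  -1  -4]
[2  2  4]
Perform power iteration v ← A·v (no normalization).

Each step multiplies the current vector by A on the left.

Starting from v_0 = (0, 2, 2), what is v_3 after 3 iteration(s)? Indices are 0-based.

v_0 = (0, 2, 2).
v_1 = A·v_0 = (-12, -10, 12).
v_2 = A·v_1 = (4, -62, 4).
v_3 = A·v_2 = (244, 54, -100).

v_3 = (244, 54, -100)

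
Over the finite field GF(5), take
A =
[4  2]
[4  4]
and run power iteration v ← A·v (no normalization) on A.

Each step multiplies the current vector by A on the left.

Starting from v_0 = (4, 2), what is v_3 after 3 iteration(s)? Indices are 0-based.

v_0 = (4, 2).
v_1 = A·v_0 = (0, 4).
v_2 = A·v_1 = (3, 1).
v_3 = A·v_2 = (4, 1).

v_3 = (4, 1)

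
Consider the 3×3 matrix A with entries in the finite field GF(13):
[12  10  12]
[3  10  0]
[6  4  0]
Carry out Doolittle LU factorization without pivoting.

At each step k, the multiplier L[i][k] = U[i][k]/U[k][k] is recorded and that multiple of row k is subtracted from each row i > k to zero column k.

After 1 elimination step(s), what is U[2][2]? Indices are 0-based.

U[2][2] = 7

[col 0] pivot 12
  R1 -= 10*R0 → (0, 1, 10)  (L[1][0] := 10)
  R2 -= 7*R0 → (0, 12, 7)  (L[2][0] := 7)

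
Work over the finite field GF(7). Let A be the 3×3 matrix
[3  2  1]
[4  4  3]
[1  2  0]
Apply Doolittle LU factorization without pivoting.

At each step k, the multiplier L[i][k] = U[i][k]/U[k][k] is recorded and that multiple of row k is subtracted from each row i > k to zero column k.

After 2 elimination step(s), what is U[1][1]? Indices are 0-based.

U[1][1] = 6

k=0: U[0][0]=3
  eliminate (1,0): mult=6, new row 1: (0, 6, 4); set L[1][0]=6
  eliminate (2,0): mult=5, new row 2: (0, 6, 2); set L[2][0]=5
k=1: U[1][1]=6
  eliminate (2,1): mult=1, new row 2: (0, 0, 5); set L[2][1]=1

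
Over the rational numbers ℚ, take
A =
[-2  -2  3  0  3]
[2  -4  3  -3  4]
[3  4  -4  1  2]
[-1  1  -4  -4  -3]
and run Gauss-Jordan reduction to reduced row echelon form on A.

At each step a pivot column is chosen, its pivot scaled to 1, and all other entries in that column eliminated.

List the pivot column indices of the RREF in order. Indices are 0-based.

pivot columns: 0, 1, 2, 3

[1] R0 /= -2  ⇒  (1, 1, -3/2, 0, -3/2)
     R1 -= 2·R0  ⇒  (0, -6, 6, -3, 7)
     R2 -= 3·R0  ⇒  (0, 1, 1/2, 1, 13/2)
     R3 -= -1·R0  ⇒  (0, 2, -11/2, -4, -9/2)
[2] R1 /= -6  ⇒  (0, 1, -1, 1/2, -7/6)
     R0 -= 1·R1  ⇒  (1, 0, -1/2, -1/2, -1/3)
     R2 -= 1·R1  ⇒  (0, 0, 3/2, 1/2, 23/3)
     R3 -= 2·R1  ⇒  (0, 0, -7/2, -5, -13/6)
[3] R2 /= 3/2  ⇒  (0, 0, 1, 1/3, 46/9)
     R0 -= -1/2·R2  ⇒  (1, 0, 0, -1/3, 20/9)
     R1 -= -1·R2  ⇒  (0, 1, 0, 5/6, 71/18)
     R3 -= -7/2·R2  ⇒  (0, 0, 0, -23/6, 283/18)
[4] R3 /= -23/6  ⇒  (0, 0, 0, 1, -283/69)
     R0 -= -1/3·R3  ⇒  (1, 0, 0, 0, 59/69)
     R1 -= 5/6·R3  ⇒  (0, 1, 0, 0, 508/69)
     R2 -= 1/3·R3  ⇒  (0, 0, 1, 0, 149/23)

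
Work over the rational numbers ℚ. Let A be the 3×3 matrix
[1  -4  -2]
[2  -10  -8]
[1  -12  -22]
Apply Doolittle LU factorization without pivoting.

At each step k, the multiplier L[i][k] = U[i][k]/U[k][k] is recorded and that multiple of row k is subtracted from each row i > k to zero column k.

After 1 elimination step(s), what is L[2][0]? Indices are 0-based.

L[2][0] = 1

[col 0] pivot 1
  R1 -= 2*R0 → (0, -2, -4)  (L[1][0] := 2)
  R2 -= 1*R0 → (0, -8, -20)  (L[2][0] := 1)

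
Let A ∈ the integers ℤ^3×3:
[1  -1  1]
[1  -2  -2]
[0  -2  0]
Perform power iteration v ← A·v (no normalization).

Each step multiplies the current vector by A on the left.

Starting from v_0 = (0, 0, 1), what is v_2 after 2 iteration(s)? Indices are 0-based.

v_2 = (3, 5, 4)

v_0 = (0, 0, 1).
v_1 = A·v_0 = (1, -2, 0).
v_2 = A·v_1 = (3, 5, 4).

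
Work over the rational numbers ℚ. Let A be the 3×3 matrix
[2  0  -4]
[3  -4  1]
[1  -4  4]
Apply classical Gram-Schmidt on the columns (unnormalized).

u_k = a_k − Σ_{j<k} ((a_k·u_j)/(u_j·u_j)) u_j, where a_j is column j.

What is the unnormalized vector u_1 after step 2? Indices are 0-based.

u_1 = (16/7, -4/7, -20/7)

Step 1: u_0 = a_0 = (2, 3, 1).
Step 2: u_1 = a_1 − (-8/7)·u_0 = (16/7, -4/7, -20/7).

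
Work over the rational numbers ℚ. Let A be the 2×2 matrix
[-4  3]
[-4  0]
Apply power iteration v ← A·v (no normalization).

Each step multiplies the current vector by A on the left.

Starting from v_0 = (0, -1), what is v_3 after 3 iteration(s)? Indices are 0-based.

v_3 = (-12, -48)

v_0 = (0, -1).
v_1 = A·v_0 = (-3, 0).
v_2 = A·v_1 = (12, 12).
v_3 = A·v_2 = (-12, -48).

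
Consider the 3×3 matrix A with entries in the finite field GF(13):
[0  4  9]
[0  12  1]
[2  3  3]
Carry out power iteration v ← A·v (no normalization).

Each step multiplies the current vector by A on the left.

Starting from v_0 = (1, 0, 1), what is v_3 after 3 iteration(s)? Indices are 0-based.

v_0 = (1, 0, 1).
v_1 = A·v_0 = (9, 1, 5).
v_2 = A·v_1 = (10, 4, 10).
v_3 = A·v_2 = (2, 6, 10).

v_3 = (2, 6, 10)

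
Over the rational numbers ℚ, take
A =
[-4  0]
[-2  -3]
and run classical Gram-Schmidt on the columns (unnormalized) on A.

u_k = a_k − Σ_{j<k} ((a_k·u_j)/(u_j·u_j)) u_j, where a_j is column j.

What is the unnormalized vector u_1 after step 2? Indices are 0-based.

Step 1: u_0 = a_0 = (-4, -2).
Step 2: u_1 = a_1 − (3/10)·u_0 = (6/5, -12/5).

u_1 = (6/5, -12/5)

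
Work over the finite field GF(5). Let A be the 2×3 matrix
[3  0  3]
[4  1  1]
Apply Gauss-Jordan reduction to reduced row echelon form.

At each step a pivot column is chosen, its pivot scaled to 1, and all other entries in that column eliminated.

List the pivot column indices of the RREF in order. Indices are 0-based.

[1] R0 /= 3  ⇒  (1, 0, 1)
     R1 -= 4·R0  ⇒  (0, 1, 2)
[2] R1 /= 1  ⇒  (0, 1, 2)

pivot columns: 0, 1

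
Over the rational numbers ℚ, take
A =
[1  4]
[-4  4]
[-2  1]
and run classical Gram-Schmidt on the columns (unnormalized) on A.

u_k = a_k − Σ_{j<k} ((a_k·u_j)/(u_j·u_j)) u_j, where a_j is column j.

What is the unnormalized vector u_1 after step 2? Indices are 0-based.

Step 1: u_0 = a_0 = (1, -4, -2).
Step 2: u_1 = a_1 − (-2/3)·u_0 = (14/3, 4/3, -1/3).

u_1 = (14/3, 4/3, -1/3)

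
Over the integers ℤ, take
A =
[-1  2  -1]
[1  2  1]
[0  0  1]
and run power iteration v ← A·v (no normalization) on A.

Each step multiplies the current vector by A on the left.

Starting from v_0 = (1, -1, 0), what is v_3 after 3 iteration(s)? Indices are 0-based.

v_0 = (1, -1, 0).
v_1 = A·v_0 = (-3, -1, 0).
v_2 = A·v_1 = (1, -5, 0).
v_3 = A·v_2 = (-11, -9, 0).

v_3 = (-11, -9, 0)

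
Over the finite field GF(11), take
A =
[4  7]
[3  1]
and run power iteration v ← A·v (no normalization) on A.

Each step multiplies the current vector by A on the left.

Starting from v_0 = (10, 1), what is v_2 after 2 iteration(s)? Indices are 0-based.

v_2 = (9, 7)

v_0 = (10, 1).
v_1 = A·v_0 = (3, 9).
v_2 = A·v_1 = (9, 7).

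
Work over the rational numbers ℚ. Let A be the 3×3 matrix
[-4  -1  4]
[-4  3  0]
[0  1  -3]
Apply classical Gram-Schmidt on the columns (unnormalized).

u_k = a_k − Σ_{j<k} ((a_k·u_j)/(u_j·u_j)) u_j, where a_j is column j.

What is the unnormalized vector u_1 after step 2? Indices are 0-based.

Step 1: u_0 = a_0 = (-4, -4, 0).
Step 2: u_1 = a_1 − (-1/4)·u_0 = (-2, 2, 1).

u_1 = (-2, 2, 1)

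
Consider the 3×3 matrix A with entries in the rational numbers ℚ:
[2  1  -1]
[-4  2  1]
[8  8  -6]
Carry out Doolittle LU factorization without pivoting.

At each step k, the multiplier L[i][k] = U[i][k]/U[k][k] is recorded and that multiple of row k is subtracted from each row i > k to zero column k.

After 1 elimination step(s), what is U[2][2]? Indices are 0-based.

k=0: U[0][0]=2
  eliminate (1,0): mult=-2, new row 1: (0, 4, -1); set L[1][0]=-2
  eliminate (2,0): mult=4, new row 2: (0, 4, -2); set L[2][0]=4

U[2][2] = -2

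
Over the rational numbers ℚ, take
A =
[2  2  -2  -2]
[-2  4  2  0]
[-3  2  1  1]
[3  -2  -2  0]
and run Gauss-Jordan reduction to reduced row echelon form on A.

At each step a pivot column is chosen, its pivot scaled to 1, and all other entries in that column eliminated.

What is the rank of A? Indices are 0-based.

[1] R0 /= 2  ⇒  (1, 1, -1, -1)
     R1 -= -2·R0  ⇒  (0, 6, 0, -2)
     R2 -= -3·R0  ⇒  (0, 5, -2, -2)
     R3 -= 3·R0  ⇒  (0, -5, 1, 3)
[2] R1 /= 6  ⇒  (0, 1, 0, -1/3)
     R0 -= 1·R1  ⇒  (1, 0, -1, -2/3)
     R2 -= 5·R1  ⇒  (0, 0, -2, -1/3)
     R3 -= -5·R1  ⇒  (0, 0, 1, 4/3)
[3] R2 /= -2  ⇒  (0, 0, 1, 1/6)
     R0 -= -1·R2  ⇒  (1, 0, 0, -1/2)
     R3 -= 1·R2  ⇒  (0, 0, 0, 7/6)
[4] R3 /= 7/6  ⇒  (0, 0, 0, 1)
     R0 -= -1/2·R3  ⇒  (1, 0, 0, 0)
     R1 -= -1/3·R3  ⇒  (0, 1, 0, 0)
     R2 -= 1/6·R3  ⇒  (0, 0, 1, 0)

rank = 4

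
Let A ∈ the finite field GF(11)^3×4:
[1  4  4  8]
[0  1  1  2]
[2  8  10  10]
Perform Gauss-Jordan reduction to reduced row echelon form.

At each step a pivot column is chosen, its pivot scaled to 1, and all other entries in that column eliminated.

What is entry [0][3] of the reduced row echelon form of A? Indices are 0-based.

M[0][3] = 0

step 1: normalize row 0 (÷1) = (1, 4, 4, 8)
  row 2: subtract 2×row0 = (0, 0, 2, 5)
step 2: normalize row 1 (÷1) = (0, 1, 1, 2)
  row 0: subtract 4×row1 = (1, 0, 0, 0)
step 3: normalize row 2 (÷2) = (0, 0, 1, 8)
  row 1: subtract 1×row2 = (0, 1, 0, 5)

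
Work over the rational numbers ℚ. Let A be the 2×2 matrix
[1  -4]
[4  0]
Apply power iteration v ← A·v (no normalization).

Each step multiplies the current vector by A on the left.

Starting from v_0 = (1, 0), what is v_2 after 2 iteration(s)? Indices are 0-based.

v_0 = (1, 0).
v_1 = A·v_0 = (1, 4).
v_2 = A·v_1 = (-15, 4).

v_2 = (-15, 4)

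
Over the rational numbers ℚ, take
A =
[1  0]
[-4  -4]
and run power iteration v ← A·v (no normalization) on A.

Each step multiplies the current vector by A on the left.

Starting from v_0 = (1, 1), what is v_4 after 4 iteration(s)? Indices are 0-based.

v_0 = (1, 1).
v_1 = A·v_0 = (1, -8).
v_2 = A·v_1 = (1, 28).
v_3 = A·v_2 = (1, -116).
v_4 = A·v_3 = (1, 460).

v_4 = (1, 460)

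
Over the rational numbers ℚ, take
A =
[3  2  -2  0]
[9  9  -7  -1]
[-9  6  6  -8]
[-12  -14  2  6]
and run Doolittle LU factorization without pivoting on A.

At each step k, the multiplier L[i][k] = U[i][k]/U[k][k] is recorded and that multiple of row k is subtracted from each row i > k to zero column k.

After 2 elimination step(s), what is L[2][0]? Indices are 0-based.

Step 1: pivot at (0,0) is 3.
  row1 ← row1 − (3)·row0  ⇒  L[1][0]=3, U row1=(0, 3, -1, -1)
  row2 ← row2 − (-3)·row0  ⇒  L[2][0]=-3, U row2=(0, 12, 0, -8)
  row3 ← row3 − (-4)·row0  ⇒  L[3][0]=-4, U row3=(0, -6, -6, 6)
Step 2: pivot at (1,1) is 3.
  row2 ← row2 − (4)·row1  ⇒  L[2][1]=4, U row2=(0, 0, 4, -4)
  row3 ← row3 − (-2)·row1  ⇒  L[3][1]=-2, U row3=(0, 0, -8, 4)

L[2][0] = -3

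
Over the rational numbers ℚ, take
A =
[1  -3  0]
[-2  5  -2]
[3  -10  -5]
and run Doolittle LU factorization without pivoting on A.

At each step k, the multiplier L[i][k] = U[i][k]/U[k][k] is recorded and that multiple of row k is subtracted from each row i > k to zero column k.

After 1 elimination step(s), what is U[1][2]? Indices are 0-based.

U[1][2] = -2

k=0: U[0][0]=1
  eliminate (1,0): mult=-2, new row 1: (0, -1, -2); set L[1][0]=-2
  eliminate (2,0): mult=3, new row 2: (0, -1, -5); set L[2][0]=3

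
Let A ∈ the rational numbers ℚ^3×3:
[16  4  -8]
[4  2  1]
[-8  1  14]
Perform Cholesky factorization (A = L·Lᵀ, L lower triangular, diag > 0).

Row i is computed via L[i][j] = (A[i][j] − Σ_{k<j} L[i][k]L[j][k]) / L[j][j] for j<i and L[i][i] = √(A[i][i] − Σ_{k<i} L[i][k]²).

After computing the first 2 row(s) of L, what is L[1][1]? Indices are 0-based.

Step 1: L[0][0] = √(16) = 4.
  L[1][0] = (4) / L[0][0] = 1.
Step 2: L[1][1] = √(1) = 1.

L[1][1] = 1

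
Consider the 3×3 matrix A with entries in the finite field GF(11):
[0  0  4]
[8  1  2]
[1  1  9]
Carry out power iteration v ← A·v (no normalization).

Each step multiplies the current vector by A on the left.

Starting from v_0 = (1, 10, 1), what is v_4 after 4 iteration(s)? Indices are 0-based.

v_0 = (1, 10, 1).
v_1 = A·v_0 = (4, 9, 9).
v_2 = A·v_1 = (3, 4, 6).
v_3 = A·v_2 = (2, 7, 6).
v_4 = A·v_3 = (2, 2, 8).

v_4 = (2, 2, 8)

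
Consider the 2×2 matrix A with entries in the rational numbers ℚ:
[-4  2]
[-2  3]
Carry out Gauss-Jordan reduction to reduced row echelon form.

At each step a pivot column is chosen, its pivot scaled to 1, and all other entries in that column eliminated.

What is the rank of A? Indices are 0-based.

rank = 2

pivot(0,0)=-4: scale R0 → (1, -1/2)
  clear (1,0): R1 −= (-2)R0 → (0, 2)
pivot(1,1)=2: scale R1 → (0, 1)
  clear (0,1): R0 −= (-1/2)R1 → (1, 0)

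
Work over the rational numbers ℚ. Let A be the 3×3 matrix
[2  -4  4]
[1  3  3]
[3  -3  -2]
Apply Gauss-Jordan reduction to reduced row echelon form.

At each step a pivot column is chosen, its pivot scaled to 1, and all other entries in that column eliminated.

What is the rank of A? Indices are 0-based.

pivot(0,0)=2: scale R0 → (1, -2, 2)
  clear (1,0): R1 −= (1)R0 → (0, 5, 1)
  clear (2,0): R2 −= (3)R0 → (0, 3, -8)
pivot(1,1)=5: scale R1 → (0, 1, 1/5)
  clear (0,1): R0 −= (-2)R1 → (1, 0, 12/5)
  clear (2,1): R2 −= (3)R1 → (0, 0, -43/5)
pivot(2,2)=-43/5: scale R2 → (0, 0, 1)
  clear (0,2): R0 −= (12/5)R2 → (1, 0, 0)
  clear (1,2): R1 −= (1/5)R2 → (0, 1, 0)

rank = 3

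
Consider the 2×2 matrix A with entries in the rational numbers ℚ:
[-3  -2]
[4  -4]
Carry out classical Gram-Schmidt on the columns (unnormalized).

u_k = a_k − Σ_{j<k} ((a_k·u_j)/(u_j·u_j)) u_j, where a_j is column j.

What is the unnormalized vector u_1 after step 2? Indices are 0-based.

u_1 = (-16/5, -12/5)

Step 1: u_0 = a_0 = (-3, 4).
Step 2: u_1 = a_1 − (-2/5)·u_0 = (-16/5, -12/5).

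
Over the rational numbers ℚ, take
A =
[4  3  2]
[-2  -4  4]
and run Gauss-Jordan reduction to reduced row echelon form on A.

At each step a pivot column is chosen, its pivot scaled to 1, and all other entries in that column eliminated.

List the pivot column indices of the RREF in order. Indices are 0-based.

pivot(0,0)=4: scale R0 → (1, 3/4, 1/2)
  clear (1,0): R1 −= (-2)R0 → (0, -5/2, 5)
pivot(1,1)=-5/2: scale R1 → (0, 1, -2)
  clear (0,1): R0 −= (3/4)R1 → (1, 0, 2)

pivot columns: 0, 1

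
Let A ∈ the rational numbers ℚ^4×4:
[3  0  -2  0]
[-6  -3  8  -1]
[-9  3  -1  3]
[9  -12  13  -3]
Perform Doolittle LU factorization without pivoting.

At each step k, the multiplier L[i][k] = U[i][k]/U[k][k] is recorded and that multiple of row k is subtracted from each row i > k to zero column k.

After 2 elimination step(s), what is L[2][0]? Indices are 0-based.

Step 1: pivot at (0,0) is 3.
  row1 ← row1 − (-2)·row0  ⇒  L[1][0]=-2, U row1=(0, -3, 4, -1)
  row2 ← row2 − (-3)·row0  ⇒  L[2][0]=-3, U row2=(0, 3, -7, 3)
  row3 ← row3 − (3)·row0  ⇒  L[3][0]=3, U row3=(0, -12, 19, -3)
Step 2: pivot at (1,1) is -3.
  row2 ← row2 − (-1)·row1  ⇒  L[2][1]=-1, U row2=(0, 0, -3, 2)
  row3 ← row3 − (4)·row1  ⇒  L[3][1]=4, U row3=(0, 0, 3, 1)

L[2][0] = -3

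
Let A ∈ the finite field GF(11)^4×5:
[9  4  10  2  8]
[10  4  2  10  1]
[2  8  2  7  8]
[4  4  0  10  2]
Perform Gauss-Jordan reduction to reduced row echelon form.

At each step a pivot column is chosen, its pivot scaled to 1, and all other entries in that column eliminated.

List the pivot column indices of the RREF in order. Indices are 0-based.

pivot columns: 0, 1, 2, 3

step 1: normalize row 0 (÷9) = (1, 9, 6, 10, 7)
  row 1: subtract 10×row0 = (0, 2, 8, 9, 8)
  row 2: subtract 2×row0 = (0, 1, 1, 9, 5)
  row 3: subtract 4×row0 = (0, 1, 9, 3, 7)
step 2: normalize row 1 (÷2) = (0, 1, 4, 10, 4)
  row 0: subtract 9×row1 = (1, 0, 3, 8, 4)
  row 2: subtract 1×row1 = (0, 0, 8, 10, 1)
  row 3: subtract 1×row1 = (0, 0, 5, 4, 3)
step 3: normalize row 2 (÷8) = (0, 0, 1, 4, 7)
  row 0: subtract 3×row2 = (1, 0, 0, 7, 5)
  row 1: subtract 4×row2 = (0, 1, 0, 5, 9)
  row 3: subtract 5×row2 = (0, 0, 0, 6, 1)
step 4: normalize row 3 (÷6) = (0, 0, 0, 1, 2)
  row 0: subtract 7×row3 = (1, 0, 0, 0, 2)
  row 1: subtract 5×row3 = (0, 1, 0, 0, 10)
  row 2: subtract 4×row3 = (0, 0, 1, 0, 10)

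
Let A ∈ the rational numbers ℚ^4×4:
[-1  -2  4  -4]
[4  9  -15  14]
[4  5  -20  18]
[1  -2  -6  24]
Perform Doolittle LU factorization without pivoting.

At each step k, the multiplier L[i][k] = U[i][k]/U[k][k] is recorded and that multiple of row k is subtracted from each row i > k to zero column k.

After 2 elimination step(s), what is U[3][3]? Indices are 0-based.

U[3][3] = 12

[col 0] pivot -1
  R1 -= -4*R0 → (0, 1, 1, -2)  (L[1][0] := -4)
  R2 -= -4*R0 → (0, -3, -4, 2)  (L[2][0] := -4)
  R3 -= -1*R0 → (0, -4, -2, 20)  (L[3][0] := -1)
[col 1] pivot 1
  R2 -= -3*R1 → (0, 0, -1, -4)  (L[2][1] := -3)
  R3 -= -4*R1 → (0, 0, 2, 12)  (L[3][1] := -4)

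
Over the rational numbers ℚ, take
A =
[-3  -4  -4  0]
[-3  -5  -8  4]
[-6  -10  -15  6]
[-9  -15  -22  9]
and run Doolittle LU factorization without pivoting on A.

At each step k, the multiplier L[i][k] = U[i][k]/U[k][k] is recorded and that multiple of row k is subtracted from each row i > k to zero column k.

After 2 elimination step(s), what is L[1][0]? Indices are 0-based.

k=0: U[0][0]=-3
  eliminate (1,0): mult=1, new row 1: (0, -1, -4, 4); set L[1][0]=1
  eliminate (2,0): mult=2, new row 2: (0, -2, -7, 6); set L[2][0]=2
  eliminate (3,0): mult=3, new row 3: (0, -3, -10, 9); set L[3][0]=3
k=1: U[1][1]=-1
  eliminate (2,1): mult=2, new row 2: (0, 0, 1, -2); set L[2][1]=2
  eliminate (3,1): mult=3, new row 3: (0, 0, 2, -3); set L[3][1]=3

L[1][0] = 1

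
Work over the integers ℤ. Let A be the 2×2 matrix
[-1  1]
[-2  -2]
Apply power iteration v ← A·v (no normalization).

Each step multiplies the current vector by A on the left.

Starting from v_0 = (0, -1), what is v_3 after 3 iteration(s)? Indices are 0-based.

v_0 = (0, -1).
v_1 = A·v_0 = (-1, 2).
v_2 = A·v_1 = (3, -2).
v_3 = A·v_2 = (-5, -2).

v_3 = (-5, -2)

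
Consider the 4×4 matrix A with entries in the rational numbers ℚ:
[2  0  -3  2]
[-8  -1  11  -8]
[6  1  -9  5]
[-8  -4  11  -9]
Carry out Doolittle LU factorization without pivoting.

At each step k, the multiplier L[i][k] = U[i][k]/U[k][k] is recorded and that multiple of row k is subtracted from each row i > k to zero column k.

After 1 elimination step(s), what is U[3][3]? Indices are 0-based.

[col 0] pivot 2
  R1 -= -4*R0 → (0, -1, -1, 0)  (L[1][0] := -4)
  R2 -= 3*R0 → (0, 1, 0, -1)  (L[2][0] := 3)
  R3 -= -4*R0 → (0, -4, -1, -1)  (L[3][0] := -4)

U[3][3] = -1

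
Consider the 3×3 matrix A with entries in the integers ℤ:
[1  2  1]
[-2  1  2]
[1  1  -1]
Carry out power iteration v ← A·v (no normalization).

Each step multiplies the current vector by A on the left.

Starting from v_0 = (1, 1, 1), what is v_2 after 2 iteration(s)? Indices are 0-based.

v_2 = (7, -5, 4)

v_0 = (1, 1, 1).
v_1 = A·v_0 = (4, 1, 1).
v_2 = A·v_1 = (7, -5, 4).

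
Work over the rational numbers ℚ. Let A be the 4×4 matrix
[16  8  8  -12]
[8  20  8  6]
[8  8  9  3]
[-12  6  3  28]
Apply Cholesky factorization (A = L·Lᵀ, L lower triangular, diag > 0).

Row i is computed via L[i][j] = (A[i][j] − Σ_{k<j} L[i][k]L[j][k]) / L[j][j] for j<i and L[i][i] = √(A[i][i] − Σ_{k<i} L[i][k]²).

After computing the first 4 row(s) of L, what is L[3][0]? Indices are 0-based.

L[3][0] = -3

Step 1: L[0][0] = √(16) = 4.
  L[1][0] = (8) / L[0][0] = 2.
Step 2: L[1][1] = √(16) = 4.
  L[2][0] = (8) / L[0][0] = 2.
  L[2][1] = (4) / L[1][1] = 1.
Step 3: L[2][2] = √(4) = 2.
  L[3][0] = (-12) / L[0][0] = -3.
  L[3][1] = (12) / L[1][1] = 3.
  L[3][2] = (6) / L[2][2] = 3.
Step 4: L[3][3] = √(1) = 1.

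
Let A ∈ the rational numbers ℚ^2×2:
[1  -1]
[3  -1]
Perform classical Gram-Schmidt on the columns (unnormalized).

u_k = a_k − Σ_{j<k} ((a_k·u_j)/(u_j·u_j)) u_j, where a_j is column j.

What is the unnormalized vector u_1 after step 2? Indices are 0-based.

u_1 = (-3/5, 1/5)

Step 1: u_0 = a_0 = (1, 3).
Step 2: u_1 = a_1 − (-2/5)·u_0 = (-3/5, 1/5).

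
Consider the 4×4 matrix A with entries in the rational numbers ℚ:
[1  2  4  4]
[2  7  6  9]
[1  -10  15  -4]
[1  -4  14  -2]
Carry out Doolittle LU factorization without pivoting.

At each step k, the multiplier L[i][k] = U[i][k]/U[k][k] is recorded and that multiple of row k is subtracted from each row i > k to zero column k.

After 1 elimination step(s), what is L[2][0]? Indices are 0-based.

L[2][0] = 1

Step 1: pivot at (0,0) is 1.
  row1 ← row1 − (2)·row0  ⇒  L[1][0]=2, U row1=(0, 3, -2, 1)
  row2 ← row2 − (1)·row0  ⇒  L[2][0]=1, U row2=(0, -12, 11, -8)
  row3 ← row3 − (1)·row0  ⇒  L[3][0]=1, U row3=(0, -6, 10, -6)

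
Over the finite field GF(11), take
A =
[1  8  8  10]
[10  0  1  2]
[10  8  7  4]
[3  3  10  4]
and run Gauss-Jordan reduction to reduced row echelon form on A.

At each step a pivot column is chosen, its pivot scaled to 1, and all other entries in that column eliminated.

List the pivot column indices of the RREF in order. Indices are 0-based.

pivot columns: 0, 1, 2

pivot(0,0)=1: scale R0 → (1, 8, 8, 10)
  clear (1,0): R1 −= (10)R0 → (0, 8, 9, 1)
  clear (2,0): R2 −= (10)R0 → (0, 5, 4, 3)
  clear (3,0): R3 −= (3)R0 → (0, 1, 8, 7)
pivot(1,1)=8: scale R1 → (0, 1, 8, 7)
  clear (0,1): R0 −= (8)R1 → (1, 0, 10, 9)
  clear (2,1): R2 −= (5)R1 → (0, 0, 8, 1)
  clear (3,1): R3 −= (1)R1 → (0, 0, 0, 0)
pivot(2,2)=8: scale R2 → (0, 0, 1, 7)
  clear (0,2): R0 −= (10)R2 → (1, 0, 0, 5)
  clear (1,2): R1 −= (8)R2 → (0, 1, 0, 6)
col 3: no nonzero at/below row 3; advance.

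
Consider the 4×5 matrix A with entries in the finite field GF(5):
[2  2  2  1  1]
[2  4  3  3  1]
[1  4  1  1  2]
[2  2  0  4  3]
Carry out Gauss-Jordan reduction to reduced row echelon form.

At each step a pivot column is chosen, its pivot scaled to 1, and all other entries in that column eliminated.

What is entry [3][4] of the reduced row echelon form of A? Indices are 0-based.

[1] R0 /= 2  ⇒  (1, 1, 1, 3, 3)
     R1 -= 2·R0  ⇒  (0, 2, 1, 2, 0)
     R2 -= 1·R0  ⇒  (0, 3, 0, 3, 4)
     R3 -= 2·R0  ⇒  (0, 0, 3, 3, 2)
[2] R1 /= 2  ⇒  (0, 1, 3, 1, 0)
     R0 -= 1·R1  ⇒  (1, 0, 3, 2, 3)
     R2 -= 3·R1  ⇒  (0, 0, 1, 0, 4)
[3] R2 /= 1  ⇒  (0, 0, 1, 0, 4)
     R0 -= 3·R2  ⇒  (1, 0, 0, 2, 1)
     R1 -= 3·R2  ⇒  (0, 1, 0, 1, 3)
     R3 -= 3·R2  ⇒  (0, 0, 0, 3, 0)
[4] R3 /= 3  ⇒  (0, 0, 0, 1, 0)
     R0 -= 2·R3  ⇒  (1, 0, 0, 0, 1)
     R1 -= 1·R3  ⇒  (0, 1, 0, 0, 3)

M[3][4] = 0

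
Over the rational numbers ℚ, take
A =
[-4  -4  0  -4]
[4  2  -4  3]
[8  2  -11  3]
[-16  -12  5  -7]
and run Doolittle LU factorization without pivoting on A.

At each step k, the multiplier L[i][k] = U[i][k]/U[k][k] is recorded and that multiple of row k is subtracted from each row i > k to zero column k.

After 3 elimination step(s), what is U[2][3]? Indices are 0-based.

U[2][3] = -2

Step 1: pivot at (0,0) is -4.
  row1 ← row1 − (-1)·row0  ⇒  L[1][0]=-1, U row1=(0, -2, -4, -1)
  row2 ← row2 − (-2)·row0  ⇒  L[2][0]=-2, U row2=(0, -6, -11, -5)
  row3 ← row3 − (4)·row0  ⇒  L[3][0]=4, U row3=(0, 4, 5, 9)
Step 2: pivot at (1,1) is -2.
  row2 ← row2 − (3)·row1  ⇒  L[2][1]=3, U row2=(0, 0, 1, -2)
  row3 ← row3 − (-2)·row1  ⇒  L[3][1]=-2, U row3=(0, 0, -3, 7)
Step 3: pivot at (2,2) is 1.
  row3 ← row3 − (-3)·row2  ⇒  L[3][2]=-3, U row3=(0, 0, 0, 1)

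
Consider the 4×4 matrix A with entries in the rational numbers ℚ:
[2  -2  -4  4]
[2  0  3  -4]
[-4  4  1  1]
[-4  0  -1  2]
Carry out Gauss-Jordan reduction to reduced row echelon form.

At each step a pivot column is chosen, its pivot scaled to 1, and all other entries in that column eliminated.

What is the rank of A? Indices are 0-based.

rank = 4

pivot(0,0)=2: scale R0 → (1, -1, -2, 2)
  clear (1,0): R1 −= (2)R0 → (0, 2, 7, -8)
  clear (2,0): R2 −= (-4)R0 → (0, 0, -7, 9)
  clear (3,0): R3 −= (-4)R0 → (0, -4, -9, 10)
pivot(1,1)=2: scale R1 → (0, 1, 7/2, -4)
  clear (0,1): R0 −= (-1)R1 → (1, 0, 3/2, -2)
  clear (3,1): R3 −= (-4)R1 → (0, 0, 5, -6)
pivot(2,2)=-7: scale R2 → (0, 0, 1, -9/7)
  clear (0,2): R0 −= (3/2)R2 → (1, 0, 0, -1/14)
  clear (1,2): R1 −= (7/2)R2 → (0, 1, 0, 1/2)
  clear (3,2): R3 −= (5)R2 → (0, 0, 0, 3/7)
pivot(3,3)=3/7: scale R3 → (0, 0, 0, 1)
  clear (0,3): R0 −= (-1/14)R3 → (1, 0, 0, 0)
  clear (1,3): R1 −= (1/2)R3 → (0, 1, 0, 0)
  clear (2,3): R2 −= (-9/7)R3 → (0, 0, 1, 0)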